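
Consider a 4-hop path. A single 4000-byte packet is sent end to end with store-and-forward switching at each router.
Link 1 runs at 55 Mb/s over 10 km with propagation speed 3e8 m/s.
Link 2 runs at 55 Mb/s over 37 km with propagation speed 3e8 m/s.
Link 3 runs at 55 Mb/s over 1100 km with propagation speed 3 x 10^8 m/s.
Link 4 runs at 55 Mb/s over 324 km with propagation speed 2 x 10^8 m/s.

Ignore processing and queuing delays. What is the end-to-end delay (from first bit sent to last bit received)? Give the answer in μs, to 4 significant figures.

L = 4000 × 8 = 32000 bits.
Transmission delay per hop = L/R = 32000/55000000 = 581.818 μs; 4 hops → 2327.27 μs.
Propagation delays (d/s per hop): 33.3333, 123.333, 3666.67, 1620 μs; sum = 5443.33 μs.
End-to-end = 7771 μs.

7771 μs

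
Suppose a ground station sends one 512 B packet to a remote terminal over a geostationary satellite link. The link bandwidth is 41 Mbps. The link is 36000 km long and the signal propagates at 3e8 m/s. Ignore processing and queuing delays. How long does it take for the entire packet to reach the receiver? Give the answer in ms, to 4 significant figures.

120.1 ms

L = 512 × 8 = 4096 bits.
Transmission delay = L/R = 4096 / 41000000 = 0.0999024 ms.
Propagation delay = d/s = 36000000 m / 300000000 m/s = 120 ms.
Total = 120.1 ms.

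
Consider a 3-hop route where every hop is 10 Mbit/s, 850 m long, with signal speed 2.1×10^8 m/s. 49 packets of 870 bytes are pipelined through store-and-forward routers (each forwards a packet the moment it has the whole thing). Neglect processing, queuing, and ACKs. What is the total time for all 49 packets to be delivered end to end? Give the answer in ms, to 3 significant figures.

35.5 ms

Per-hop transmission t_tx = L/R = 6960/10000000 = 0.696 ms.
Per-hop propagation t_prop = 850/210000000 = 0.00404762 ms.
Pipeline fill: first packet needs 3·t_tx to clear all hops; remaining 48 packets each add one t_tx.
Total = (3+49-1)·t_tx + 3·t_prop = 51·0.696 + 3·0.00404762 = 35.5 ms.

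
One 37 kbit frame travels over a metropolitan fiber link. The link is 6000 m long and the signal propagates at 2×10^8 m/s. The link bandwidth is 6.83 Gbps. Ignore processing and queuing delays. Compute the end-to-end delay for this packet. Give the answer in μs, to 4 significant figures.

L = 37000 bits.
Transmission delay = L/R = 37000 / 6830000000 = 5.41728 μs.
Propagation delay = d/s = 6000 m / 200000000 m/s = 30 μs.
Total = 35.42 μs.

35.42 μs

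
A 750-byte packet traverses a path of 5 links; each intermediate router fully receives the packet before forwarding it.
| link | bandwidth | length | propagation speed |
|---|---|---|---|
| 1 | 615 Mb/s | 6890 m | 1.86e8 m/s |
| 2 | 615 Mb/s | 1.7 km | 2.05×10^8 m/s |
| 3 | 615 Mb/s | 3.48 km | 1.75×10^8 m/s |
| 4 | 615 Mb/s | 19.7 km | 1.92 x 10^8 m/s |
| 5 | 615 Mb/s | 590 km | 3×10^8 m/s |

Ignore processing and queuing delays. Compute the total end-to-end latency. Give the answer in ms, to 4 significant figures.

2.183 ms

L = 750 × 8 = 6000 bits.
Transmission delay per hop = L/R = 6000/615000000 = 0.0097561 ms; 5 hops → 0.0487805 ms.
Propagation delays (d/s per hop): 0.037043, 0.00829268, 0.0198857, 0.102604, 1.96667 ms; sum = 2.13449 ms.
End-to-end = 2.183 ms.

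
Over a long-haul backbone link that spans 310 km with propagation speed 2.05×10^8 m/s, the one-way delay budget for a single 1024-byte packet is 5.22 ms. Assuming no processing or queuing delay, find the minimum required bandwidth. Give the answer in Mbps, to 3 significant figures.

L = 8192 bits.
Propagation delay = 310000 / 2.05e+08 = 1.5122 ms.
Transmission budget = 5.22 − 1.5122 = 3.7078 ms.
R ≥ L / t_tx = 8192 bits / 0.0037078 s = 2.21 Mbps.

2.21 Mbps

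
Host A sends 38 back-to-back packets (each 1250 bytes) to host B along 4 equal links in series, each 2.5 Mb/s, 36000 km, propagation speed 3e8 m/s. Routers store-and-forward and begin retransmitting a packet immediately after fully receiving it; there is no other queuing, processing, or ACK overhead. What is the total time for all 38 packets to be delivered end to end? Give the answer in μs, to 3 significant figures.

Per-hop transmission t_tx = L/R = 10000/2500000 = 4000 μs.
Per-hop propagation t_prop = 36000000/300000000 = 120000 μs.
Pipeline fill: first packet needs 4·t_tx to clear all hops; remaining 37 packets each add one t_tx.
Total = (4+38-1)·t_tx + 4·t_prop = 41·4000 + 4·120000 = 644000 μs.

644000 μs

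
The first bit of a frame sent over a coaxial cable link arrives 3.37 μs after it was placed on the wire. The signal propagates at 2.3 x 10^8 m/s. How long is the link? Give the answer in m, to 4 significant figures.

775.1 m

d = s × t_prop = 2.3e+08 × 3.37e-06 = 775.1 m.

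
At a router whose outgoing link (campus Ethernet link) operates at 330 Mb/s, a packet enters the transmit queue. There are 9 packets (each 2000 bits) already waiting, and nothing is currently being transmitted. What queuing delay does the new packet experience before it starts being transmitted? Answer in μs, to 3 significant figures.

54.5 μs

Each queued packet: L/R = 2000/330000000 = 6.06061 μs.
9 queued → 54.5455 μs.
Queuing delay = 54.5 μs.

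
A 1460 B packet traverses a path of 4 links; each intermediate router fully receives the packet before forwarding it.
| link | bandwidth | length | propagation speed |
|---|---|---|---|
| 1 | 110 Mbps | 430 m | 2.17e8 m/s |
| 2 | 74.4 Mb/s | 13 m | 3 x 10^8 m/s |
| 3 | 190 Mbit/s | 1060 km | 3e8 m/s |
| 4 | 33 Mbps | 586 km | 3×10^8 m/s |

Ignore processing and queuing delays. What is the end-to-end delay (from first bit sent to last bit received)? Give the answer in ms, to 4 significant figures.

L = 1460 × 8 = 11680 bits.
Transmission delays (L/R per hop): 0.106182, 0.156989, 0.0614737, 0.353939 ms; sum = 0.678584 ms.
Propagation delays (d/s per hop): 0.00198157, 4.33333e-05, 3.53333, 1.95333 ms; sum = 5.48869 ms.
End-to-end = 6.167 ms.

6.167 ms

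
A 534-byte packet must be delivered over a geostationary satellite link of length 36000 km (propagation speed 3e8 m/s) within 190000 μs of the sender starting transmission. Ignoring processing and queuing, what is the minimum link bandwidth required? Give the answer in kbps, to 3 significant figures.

L = 4272 bits.
Propagation delay = 36000000 / 300000000 = 120000 μs.
Transmission budget = 190000 − 120000 = 70000 μs.
R ≥ L / t_tx = 4272 bits / 0.07 s = 61.0 kbps.

61.0 kbps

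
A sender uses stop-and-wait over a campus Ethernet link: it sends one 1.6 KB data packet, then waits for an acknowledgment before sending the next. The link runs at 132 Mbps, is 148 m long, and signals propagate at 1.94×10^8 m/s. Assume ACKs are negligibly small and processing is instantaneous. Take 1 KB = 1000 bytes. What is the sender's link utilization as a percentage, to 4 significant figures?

t_tx = L/R = 12800/132000000 = 9.69697e-05 s.
t_prop = 148/194000000 = 7.62887e-07 s; RTT = 1.52577e-06 s.
Cycle = t_tx + RTT = 9.84955e-05 s.
Utilization = t_tx / cycle = 9.69697e-05/9.84955e-05 = 98.45 %.

98.45 %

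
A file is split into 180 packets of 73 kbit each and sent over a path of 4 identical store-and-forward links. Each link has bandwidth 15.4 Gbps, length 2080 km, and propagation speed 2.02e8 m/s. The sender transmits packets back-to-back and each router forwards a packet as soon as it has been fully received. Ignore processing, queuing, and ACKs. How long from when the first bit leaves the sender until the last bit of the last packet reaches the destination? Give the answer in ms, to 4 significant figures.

42.06 ms

Per-hop transmission t_tx = L/R = 73000/15400000000 = 0.00474026 ms.
Per-hop propagation t_prop = 2080000/202000000 = 10.297 ms.
Pipeline fill: first packet needs 4·t_tx to clear all hops; remaining 179 packets each add one t_tx.
Total = (4+180-1)·t_tx + 4·t_prop = 183·0.00474026 + 4·10.297 = 42.06 ms.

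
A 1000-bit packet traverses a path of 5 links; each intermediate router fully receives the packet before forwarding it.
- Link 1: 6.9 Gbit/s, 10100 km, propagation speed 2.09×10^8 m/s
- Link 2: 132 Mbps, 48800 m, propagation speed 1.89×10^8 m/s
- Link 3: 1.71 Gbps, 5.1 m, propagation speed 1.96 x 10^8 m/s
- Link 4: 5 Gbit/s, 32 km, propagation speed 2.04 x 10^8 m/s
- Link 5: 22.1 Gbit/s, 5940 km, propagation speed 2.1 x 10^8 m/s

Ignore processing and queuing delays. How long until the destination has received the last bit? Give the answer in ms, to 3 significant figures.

Transmission delays (L/R per hop): 0.000144928, 0.00757576, 0.000584795, 0.0002, 4.52489e-05 ms; sum = 0.00855073 ms.
Propagation delays (d/s per hop): 48.3254, 0.258201, 2.60204e-05, 0.156863, 28.2857 ms; sum = 77.0262 ms.
End-to-end = 77.0 ms.

77.0 ms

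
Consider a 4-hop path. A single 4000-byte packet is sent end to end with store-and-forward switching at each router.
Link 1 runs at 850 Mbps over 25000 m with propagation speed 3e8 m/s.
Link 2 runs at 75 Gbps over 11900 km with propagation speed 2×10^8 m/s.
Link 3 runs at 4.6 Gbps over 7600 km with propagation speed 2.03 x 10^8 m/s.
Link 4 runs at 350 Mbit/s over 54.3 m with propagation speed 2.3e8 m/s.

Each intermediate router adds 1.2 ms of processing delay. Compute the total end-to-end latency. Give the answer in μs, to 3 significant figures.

L = 4000 × 8 = 32000 bits.
Transmission delays (L/R per hop): 37.6471, 0.426667, 6.95652, 91.4286 μs; sum = 136.459 μs.
Propagation delays (d/s per hop): 83.3333, 59500, 37438.4, 0.236087 μs; sum = 97022 μs.
Processing at 3 router(s): 3 × 1.2 ms = 3600 μs.
End-to-end = 101000 μs.

101000 μs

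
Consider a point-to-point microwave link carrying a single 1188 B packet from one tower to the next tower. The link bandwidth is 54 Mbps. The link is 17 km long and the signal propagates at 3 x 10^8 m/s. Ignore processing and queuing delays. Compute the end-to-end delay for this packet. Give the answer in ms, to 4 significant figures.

L = 1188 × 8 = 9504 bits.
Transmission delay = L/R = 9504 / 54000000 = 0.176 ms.
Propagation delay = d/s = 17000 m / 300000000 m/s = 0.0566667 ms.
Total = 0.2327 ms.

0.2327 ms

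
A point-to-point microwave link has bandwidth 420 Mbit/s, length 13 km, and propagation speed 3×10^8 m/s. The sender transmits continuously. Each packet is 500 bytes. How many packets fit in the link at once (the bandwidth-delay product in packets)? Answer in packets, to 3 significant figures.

4.55 packets

Propagation delay = 13000 / 300000000 = 4.33333e-05 s.
BDP = R × t_prop = 420000000 × 4.33333e-05 = 18200 bits.
In packets of 4000 bits: 4.55 packets.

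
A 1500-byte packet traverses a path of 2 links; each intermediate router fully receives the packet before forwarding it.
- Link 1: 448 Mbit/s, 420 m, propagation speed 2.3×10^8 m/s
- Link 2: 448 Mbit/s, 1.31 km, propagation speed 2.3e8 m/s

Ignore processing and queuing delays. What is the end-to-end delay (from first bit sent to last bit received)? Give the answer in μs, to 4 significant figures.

L = 1500 × 8 = 12000 bits.
Transmission delay per hop = L/R = 12000/448000000 = 26.7857 μs; 2 hops → 53.5714 μs.
Propagation delays (d/s per hop): 1.82609, 5.69565 μs; sum = 7.52174 μs.
End-to-end = 61.09 μs.

61.09 μs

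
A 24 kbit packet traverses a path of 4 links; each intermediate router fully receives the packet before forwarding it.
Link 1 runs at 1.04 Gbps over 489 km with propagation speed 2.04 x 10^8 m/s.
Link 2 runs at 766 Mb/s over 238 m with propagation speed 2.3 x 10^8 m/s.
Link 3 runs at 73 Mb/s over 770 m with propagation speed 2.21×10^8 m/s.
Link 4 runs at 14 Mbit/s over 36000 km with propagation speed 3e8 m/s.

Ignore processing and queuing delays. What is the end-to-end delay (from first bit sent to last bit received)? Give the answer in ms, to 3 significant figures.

124 ms

L = 24000 bits.
Transmission delays (L/R per hop): 0.0230769, 0.0313316, 0.328767, 1.71429 ms; sum = 2.09746 ms.
Propagation delays (d/s per hop): 2.39706, 0.00103478, 0.00348416, 120 ms; sum = 122.402 ms.
End-to-end = 124 ms.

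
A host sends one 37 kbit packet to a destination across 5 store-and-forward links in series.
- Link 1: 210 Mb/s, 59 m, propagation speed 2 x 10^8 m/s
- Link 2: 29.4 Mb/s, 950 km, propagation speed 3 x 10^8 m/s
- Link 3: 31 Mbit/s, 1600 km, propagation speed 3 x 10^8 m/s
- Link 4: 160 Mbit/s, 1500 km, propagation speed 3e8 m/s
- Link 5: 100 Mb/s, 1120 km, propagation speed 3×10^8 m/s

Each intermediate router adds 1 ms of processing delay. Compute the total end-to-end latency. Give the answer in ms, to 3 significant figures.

L = 37000 bits.
Transmission delays (L/R per hop): 0.17619, 1.2585, 1.19355, 0.23125, 0.37 ms; sum = 3.22949 ms.
Propagation delays (d/s per hop): 0.000295, 3.16667, 5.33333, 5, 3.73333 ms; sum = 17.2336 ms.
Processing at 4 router(s): 4 × 1 ms = 4 ms.
End-to-end = 24.5 ms.

24.5 ms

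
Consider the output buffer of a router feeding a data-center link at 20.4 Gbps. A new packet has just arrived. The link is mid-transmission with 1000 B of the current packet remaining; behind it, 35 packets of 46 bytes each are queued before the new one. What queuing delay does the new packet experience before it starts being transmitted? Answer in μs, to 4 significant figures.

Each queued packet: L/R = 368/20400000000 = 0.0180392 μs.
35 queued → 0.631373 μs.
Plus remaining 8000 bits of current packet: 0.392157 μs.
Queuing delay = 1.024 μs.

1.024 μs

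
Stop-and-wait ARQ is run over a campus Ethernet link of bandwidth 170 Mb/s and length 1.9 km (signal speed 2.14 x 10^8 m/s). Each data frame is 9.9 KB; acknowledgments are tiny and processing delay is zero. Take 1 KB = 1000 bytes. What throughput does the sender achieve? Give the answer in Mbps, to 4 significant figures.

t_tx = L/R = 79200/170000000 = 0.000465882 s.
t_prop = 1900/214000000 = 8.8785e-06 s; RTT = 1.7757e-05 s.
Cycle = t_tx + RTT = 0.000483639 s.
Throughput = L / cycle = 79200 / 0.000483639 = 163.8 Mbps.

163.8 Mbps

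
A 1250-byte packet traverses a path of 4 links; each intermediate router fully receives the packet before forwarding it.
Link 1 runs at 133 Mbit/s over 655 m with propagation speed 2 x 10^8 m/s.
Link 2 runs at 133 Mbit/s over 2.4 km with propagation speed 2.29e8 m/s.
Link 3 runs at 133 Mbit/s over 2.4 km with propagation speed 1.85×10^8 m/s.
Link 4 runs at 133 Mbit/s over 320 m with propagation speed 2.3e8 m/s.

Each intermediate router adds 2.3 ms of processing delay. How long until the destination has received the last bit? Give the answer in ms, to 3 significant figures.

L = 1250 × 8 = 10000 bits.
Transmission delay per hop = L/R = 10000/133000000 = 0.075188 ms; 4 hops → 0.300752 ms.
Propagation delays (d/s per hop): 0.003275, 0.0104803, 0.012973, 0.0013913 ms; sum = 0.0281196 ms.
Processing at 3 router(s): 3 × 2.3 ms = 6.9 ms.
End-to-end = 7.23 ms.

7.23 ms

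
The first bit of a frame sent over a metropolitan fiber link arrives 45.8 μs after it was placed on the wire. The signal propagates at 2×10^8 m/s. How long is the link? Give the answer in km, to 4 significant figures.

9.160 km

d = s × t_prop = 200000000 × 4.58e-05 = 9.160 km.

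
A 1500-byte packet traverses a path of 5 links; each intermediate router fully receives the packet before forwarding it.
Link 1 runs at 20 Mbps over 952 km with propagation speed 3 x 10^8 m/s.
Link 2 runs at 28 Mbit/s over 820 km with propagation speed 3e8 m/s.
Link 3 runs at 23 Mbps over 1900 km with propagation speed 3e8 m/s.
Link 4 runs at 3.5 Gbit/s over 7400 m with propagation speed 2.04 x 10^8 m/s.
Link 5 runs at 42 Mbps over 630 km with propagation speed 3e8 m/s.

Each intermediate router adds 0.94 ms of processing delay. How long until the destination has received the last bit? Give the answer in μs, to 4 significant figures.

L = 1500 × 8 = 12000 bits.
Transmission delays (L/R per hop): 600, 428.571, 521.739, 3.42857, 285.714 μs; sum = 1839.45 μs.
Propagation delays (d/s per hop): 3173.33, 2733.33, 6333.33, 36.2745, 2100 μs; sum = 14376.3 μs.
Processing at 4 router(s): 4 × 0.94 ms = 3760 μs.
End-to-end = 19980 μs.

19980 μs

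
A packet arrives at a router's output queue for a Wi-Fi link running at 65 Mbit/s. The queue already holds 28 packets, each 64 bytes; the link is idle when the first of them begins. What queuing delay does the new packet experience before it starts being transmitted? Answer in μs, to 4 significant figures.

220.6 μs

Each queued packet: L/R = 512/65000000 = 7.87692 μs.
28 queued → 220.554 μs.
Queuing delay = 220.6 μs.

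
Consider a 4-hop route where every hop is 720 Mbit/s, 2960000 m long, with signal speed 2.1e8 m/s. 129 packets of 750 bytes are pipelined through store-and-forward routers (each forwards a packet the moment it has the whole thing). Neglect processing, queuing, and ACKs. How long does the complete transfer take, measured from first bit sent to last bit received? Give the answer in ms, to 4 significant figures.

57.48 ms

Per-hop transmission t_tx = L/R = 6000/720000000 = 0.00833333 ms.
Per-hop propagation t_prop = 2960000/210000000 = 14.0952 ms.
Pipeline fill: first packet needs 4·t_tx to clear all hops; remaining 128 packets each add one t_tx.
Total = (4+129-1)·t_tx + 4·t_prop = 132·0.00833333 + 4·14.0952 = 57.48 ms.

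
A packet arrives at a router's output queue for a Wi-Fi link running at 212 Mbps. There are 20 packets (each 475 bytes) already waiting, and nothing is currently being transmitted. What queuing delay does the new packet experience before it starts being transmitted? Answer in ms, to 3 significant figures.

Each queued packet: L/R = 3800/212000000 = 0.0179245 ms.
20 queued → 0.358491 ms.
Queuing delay = 0.358 ms.

0.358 ms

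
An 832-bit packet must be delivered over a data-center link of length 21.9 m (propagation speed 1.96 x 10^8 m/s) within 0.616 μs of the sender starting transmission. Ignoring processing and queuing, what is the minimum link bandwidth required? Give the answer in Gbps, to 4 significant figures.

1.650 Gbps

Propagation delay = 21.9 / 196000000 = 0.111735 μs.
Transmission budget = 0.616 − 0.111735 = 0.504265 μs.
R ≥ L / t_tx = 832 bits / 5.04265e-07 s = 1.650 Gbps.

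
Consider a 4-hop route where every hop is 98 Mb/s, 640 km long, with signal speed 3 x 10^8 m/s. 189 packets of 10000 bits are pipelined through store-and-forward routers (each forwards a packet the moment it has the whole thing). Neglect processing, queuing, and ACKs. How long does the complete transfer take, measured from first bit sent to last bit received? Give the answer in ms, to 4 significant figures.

Per-hop transmission t_tx = L/R = 10000/98000000 = 0.102041 ms.
Per-hop propagation t_prop = 640000/300000000 = 2.13333 ms.
Pipeline fill: first packet needs 4·t_tx to clear all hops; remaining 188 packets each add one t_tx.
Total = (4+189-1)·t_tx + 4·t_prop = 192·0.102041 + 4·2.13333 = 28.13 ms.

28.13 ms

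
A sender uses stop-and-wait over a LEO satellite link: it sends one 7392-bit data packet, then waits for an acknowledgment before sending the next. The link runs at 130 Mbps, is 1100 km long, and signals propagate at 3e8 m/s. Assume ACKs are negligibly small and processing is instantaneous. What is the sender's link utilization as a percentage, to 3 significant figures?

0.769 %

t_tx = L/R = 7392/130000000 = 5.68615e-05 s.
t_prop = 1100000/300000000 = 0.00366667 s; RTT = 0.00733333 s.
Cycle = t_tx + RTT = 0.00739019 s.
Utilization = t_tx / cycle = 5.68615e-05/0.00739019 = 0.769 %.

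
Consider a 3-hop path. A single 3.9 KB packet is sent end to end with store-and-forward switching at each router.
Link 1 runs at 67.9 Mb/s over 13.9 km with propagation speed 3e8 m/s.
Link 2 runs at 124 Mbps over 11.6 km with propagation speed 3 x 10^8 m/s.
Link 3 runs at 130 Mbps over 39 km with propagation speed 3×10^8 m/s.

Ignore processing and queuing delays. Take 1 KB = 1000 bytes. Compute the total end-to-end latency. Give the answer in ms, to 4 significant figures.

L = 31200 bits.
Transmission delays (L/R per hop): 0.459499, 0.251613, 0.24 ms; sum = 0.951112 ms.
Propagation delays (d/s per hop): 0.0463333, 0.0386667, 0.13 ms; sum = 0.215 ms.
End-to-end = 1.166 ms.

1.166 ms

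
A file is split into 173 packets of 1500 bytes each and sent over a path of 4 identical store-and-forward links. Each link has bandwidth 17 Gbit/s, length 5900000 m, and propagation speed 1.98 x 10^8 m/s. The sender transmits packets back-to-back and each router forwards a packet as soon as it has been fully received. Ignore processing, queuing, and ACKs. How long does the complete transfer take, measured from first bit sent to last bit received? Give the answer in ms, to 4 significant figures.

Per-hop transmission t_tx = L/R = 12000/17000000000 = 0.000705882 ms.
Per-hop propagation t_prop = 5900000/198000000 = 29.798 ms.
Pipeline fill: first packet needs 4·t_tx to clear all hops; remaining 172 packets each add one t_tx.
Total = (4+173-1)·t_tx + 4·t_prop = 176·0.000705882 + 4·29.798 = 119.3 ms.

119.3 ms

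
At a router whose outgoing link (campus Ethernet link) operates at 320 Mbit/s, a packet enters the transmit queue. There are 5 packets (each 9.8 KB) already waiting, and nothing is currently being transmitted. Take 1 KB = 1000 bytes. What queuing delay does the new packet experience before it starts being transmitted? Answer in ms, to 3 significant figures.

Each queued packet: L/R = 78400/320000000 = 0.245 ms.
5 queued → 1.225 ms.
Queuing delay = 1.23 ms.

1.23 ms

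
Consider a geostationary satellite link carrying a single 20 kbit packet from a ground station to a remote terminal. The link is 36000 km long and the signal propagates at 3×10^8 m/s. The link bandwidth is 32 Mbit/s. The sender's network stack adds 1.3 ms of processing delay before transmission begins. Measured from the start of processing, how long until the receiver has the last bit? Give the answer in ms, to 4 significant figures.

L = 20000 bits.
Transmission delay = L/R = 20000 / 32000000 = 0.625 ms.
Propagation delay = d/s = 36000000 m / 300000000 m/s = 120 ms.
Plus processing delay 1.3 ms = 1.3 ms.
Total = 121.9 ms.

121.9 ms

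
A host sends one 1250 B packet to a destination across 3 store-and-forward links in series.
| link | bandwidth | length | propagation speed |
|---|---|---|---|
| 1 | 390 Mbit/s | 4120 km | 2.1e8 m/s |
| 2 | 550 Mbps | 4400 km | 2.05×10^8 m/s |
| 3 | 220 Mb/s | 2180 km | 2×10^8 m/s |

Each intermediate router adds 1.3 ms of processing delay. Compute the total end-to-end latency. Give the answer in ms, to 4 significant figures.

54.67 ms

L = 1250 × 8 = 10000 bits.
Transmission delays (L/R per hop): 0.025641, 0.0181818, 0.0454545 ms; sum = 0.0892774 ms.
Propagation delays (d/s per hop): 19.619, 21.4634, 10.9 ms; sum = 51.9825 ms.
Processing at 2 router(s): 2 × 1.3 ms = 2.6 ms.
End-to-end = 54.67 ms.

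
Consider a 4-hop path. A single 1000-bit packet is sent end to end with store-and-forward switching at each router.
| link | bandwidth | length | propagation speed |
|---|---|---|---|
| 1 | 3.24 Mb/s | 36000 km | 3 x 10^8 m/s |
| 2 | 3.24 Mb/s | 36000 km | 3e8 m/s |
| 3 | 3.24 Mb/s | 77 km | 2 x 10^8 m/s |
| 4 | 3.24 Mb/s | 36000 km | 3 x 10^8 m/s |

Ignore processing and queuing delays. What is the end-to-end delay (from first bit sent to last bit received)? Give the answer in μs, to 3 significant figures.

Transmission delay per hop = L/R = 1000/3240000 = 308.642 μs; 4 hops → 1234.57 μs.
Propagation delays (d/s per hop): 120000, 120000, 385, 120000 μs; sum = 360385 μs.
End-to-end = 362000 μs.

362000 μs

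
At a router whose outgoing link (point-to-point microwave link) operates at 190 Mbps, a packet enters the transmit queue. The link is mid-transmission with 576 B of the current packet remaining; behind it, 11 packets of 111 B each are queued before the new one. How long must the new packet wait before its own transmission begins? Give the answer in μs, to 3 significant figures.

75.7 μs

Each queued packet: L/R = 888/190000000 = 4.67368 μs.
11 queued → 51.4105 μs.
Plus remaining 4608 bits of current packet: 24.2526 μs.
Queuing delay = 75.7 μs.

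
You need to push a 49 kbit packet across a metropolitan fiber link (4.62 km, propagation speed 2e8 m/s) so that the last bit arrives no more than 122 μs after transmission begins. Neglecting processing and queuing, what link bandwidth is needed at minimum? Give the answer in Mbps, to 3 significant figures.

495 Mbps

Propagation delay = 4620 / 200000000 = 23.1 μs.
Transmission budget = 122 − 23.1 = 98.9 μs.
R ≥ L / t_tx = 49000 bits / 9.89e-05 s = 495 Mbps.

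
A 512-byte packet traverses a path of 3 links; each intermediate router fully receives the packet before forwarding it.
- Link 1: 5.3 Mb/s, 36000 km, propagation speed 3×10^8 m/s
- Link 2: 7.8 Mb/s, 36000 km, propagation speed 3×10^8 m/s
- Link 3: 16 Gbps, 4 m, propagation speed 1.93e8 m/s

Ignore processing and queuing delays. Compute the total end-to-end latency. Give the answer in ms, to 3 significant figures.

L = 512 × 8 = 4096 bits.
Transmission delays (L/R per hop): 0.77283, 0.525128, 0.000256 ms; sum = 1.29821 ms.
Propagation delays (d/s per hop): 120, 120, 2.07254e-05 ms; sum = 240 ms.
End-to-end = 241 ms.

241 ms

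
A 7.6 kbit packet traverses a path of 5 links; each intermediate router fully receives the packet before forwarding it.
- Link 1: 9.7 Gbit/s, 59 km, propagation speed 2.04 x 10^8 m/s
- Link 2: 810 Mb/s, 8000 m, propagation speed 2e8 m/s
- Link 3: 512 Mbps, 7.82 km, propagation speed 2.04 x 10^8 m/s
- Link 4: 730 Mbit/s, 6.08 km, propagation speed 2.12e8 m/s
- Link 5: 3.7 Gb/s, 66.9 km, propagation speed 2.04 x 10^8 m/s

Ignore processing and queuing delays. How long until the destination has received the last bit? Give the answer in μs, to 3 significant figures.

762 μs

L = 7600 bits.
Transmission delays (L/R per hop): 0.783505, 9.38272, 14.8438, 10.411, 2.05405 μs; sum = 37.475 μs.
Propagation delays (d/s per hop): 289.216, 40, 38.3333, 28.6792, 327.941 μs; sum = 724.169 μs.
End-to-end = 762 μs.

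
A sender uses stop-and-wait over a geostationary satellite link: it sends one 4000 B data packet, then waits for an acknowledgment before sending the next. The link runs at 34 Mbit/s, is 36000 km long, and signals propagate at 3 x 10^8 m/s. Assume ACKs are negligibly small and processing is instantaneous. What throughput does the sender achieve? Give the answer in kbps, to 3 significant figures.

t_tx = L/R = 32000/34000000 = 0.000941176 s.
t_prop = 36000000/300000000 = 0.12 s; RTT = 0.24 s.
Cycle = t_tx + RTT = 0.240941 s.
Throughput = L / cycle = 32000 / 0.240941 = 133 kbps.

133 kbps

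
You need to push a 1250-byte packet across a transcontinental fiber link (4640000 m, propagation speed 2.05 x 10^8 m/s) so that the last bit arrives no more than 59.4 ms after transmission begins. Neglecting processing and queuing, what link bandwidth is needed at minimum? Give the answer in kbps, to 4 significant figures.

L = 10000 bits.
Propagation delay = 4640000 / 2.05e+08 = 22.6341 ms.
Transmission budget = 59.4 − 22.6341 = 36.7659 ms.
R ≥ L / t_tx = 10000 bits / 0.0367659 s = 272.0 kbps.

272.0 kbps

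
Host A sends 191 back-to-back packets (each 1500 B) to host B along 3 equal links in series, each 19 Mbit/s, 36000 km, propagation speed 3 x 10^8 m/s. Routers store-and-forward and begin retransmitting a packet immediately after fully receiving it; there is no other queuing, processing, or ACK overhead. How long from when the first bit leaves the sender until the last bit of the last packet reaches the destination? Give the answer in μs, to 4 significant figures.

Per-hop transmission t_tx = L/R = 12000/19000000 = 631.579 μs.
Per-hop propagation t_prop = 36000000/300000000 = 120000 μs.
Pipeline fill: first packet needs 3·t_tx to clear all hops; remaining 190 packets each add one t_tx.
Total = (3+191-1)·t_tx + 3·t_prop = 193·631.579 + 3·120000 = 481900 μs.

481900 μs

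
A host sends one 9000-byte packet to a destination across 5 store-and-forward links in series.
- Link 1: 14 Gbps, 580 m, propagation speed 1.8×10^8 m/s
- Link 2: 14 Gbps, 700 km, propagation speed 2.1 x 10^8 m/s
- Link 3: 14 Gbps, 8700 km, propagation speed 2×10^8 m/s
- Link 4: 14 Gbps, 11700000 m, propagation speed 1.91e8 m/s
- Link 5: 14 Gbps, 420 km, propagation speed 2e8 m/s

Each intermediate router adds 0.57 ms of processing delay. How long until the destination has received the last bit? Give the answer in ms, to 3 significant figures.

112 ms

L = 9000 × 8 = 72000 bits.
Transmission delay per hop = L/R = 72000/14000000000 = 0.00514286 ms; 5 hops → 0.0257143 ms.
Propagation delays (d/s per hop): 0.00322222, 3.33333, 43.5, 61.2565, 2.1 ms; sum = 110.193 ms.
Processing at 4 router(s): 4 × 0.57 ms = 2.28 ms.
End-to-end = 112 ms.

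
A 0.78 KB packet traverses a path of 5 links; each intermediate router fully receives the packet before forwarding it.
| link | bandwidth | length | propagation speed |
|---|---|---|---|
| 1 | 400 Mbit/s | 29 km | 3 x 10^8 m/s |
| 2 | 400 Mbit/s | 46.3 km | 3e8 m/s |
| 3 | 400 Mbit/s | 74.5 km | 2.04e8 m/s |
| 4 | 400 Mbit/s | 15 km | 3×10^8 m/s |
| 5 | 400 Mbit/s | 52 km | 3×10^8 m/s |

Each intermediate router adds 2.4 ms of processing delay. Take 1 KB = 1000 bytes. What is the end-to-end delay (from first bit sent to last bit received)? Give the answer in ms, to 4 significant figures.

10.52 ms

L = 6240 bits.
Transmission delay per hop = L/R = 6240/400000000 = 0.0156 ms; 5 hops → 0.078 ms.
Propagation delays (d/s per hop): 0.0966667, 0.154333, 0.365196, 0.05, 0.173333 ms; sum = 0.839529 ms.
Processing at 4 router(s): 4 × 2.4 ms = 9.6 ms.
End-to-end = 10.52 ms.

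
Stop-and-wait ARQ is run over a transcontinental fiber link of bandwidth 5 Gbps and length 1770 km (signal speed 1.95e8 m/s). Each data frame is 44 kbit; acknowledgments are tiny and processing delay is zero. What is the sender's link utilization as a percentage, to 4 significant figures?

t_tx = L/R = 44000/5000000000 = 8.8e-06 s.
t_prop = 1770000/195000000 = 0.00907692 s; RTT = 0.0181538 s.
Cycle = t_tx + RTT = 0.0181626 s.
Utilization = t_tx / cycle = 8.8e-06/0.0181626 = 0.04845 %.

0.04845 %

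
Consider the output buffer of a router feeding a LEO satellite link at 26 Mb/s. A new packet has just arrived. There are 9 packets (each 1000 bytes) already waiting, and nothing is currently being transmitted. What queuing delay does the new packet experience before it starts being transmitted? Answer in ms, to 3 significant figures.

Each queued packet: L/R = 8000/26000000 = 0.307692 ms.
9 queued → 2.76923 ms.
Queuing delay = 2.77 ms.

2.77 ms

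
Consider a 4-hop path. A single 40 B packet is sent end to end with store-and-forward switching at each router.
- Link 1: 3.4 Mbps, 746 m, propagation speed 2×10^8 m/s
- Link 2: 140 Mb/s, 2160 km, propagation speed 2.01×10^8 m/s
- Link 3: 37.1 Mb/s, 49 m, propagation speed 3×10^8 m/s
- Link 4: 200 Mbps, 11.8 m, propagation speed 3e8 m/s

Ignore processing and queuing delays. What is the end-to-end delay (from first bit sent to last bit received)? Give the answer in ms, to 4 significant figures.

L = 40 × 8 = 320 bits.
Transmission delays (L/R per hop): 0.0941176, 0.00228571, 0.00862534, 0.0016 ms; sum = 0.106629 ms.
Propagation delays (d/s per hop): 0.00373, 10.7463, 0.000163333, 3.93333e-05 ms; sum = 10.7502 ms.
End-to-end = 10.86 ms.

10.86 ms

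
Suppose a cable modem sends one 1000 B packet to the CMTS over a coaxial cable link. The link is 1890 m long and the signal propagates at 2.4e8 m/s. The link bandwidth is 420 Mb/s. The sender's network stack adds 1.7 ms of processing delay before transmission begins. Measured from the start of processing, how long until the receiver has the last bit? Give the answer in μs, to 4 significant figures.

L = 1000 × 8 = 8000 bits.
Transmission delay = L/R = 8000 / 420000000 = 19.0476 μs.
Propagation delay = d/s = 1890 m / 240000000 m/s = 7.875 μs.
Plus processing delay 1.7 ms = 1700 μs.
Total = 1727 μs.

1727 μs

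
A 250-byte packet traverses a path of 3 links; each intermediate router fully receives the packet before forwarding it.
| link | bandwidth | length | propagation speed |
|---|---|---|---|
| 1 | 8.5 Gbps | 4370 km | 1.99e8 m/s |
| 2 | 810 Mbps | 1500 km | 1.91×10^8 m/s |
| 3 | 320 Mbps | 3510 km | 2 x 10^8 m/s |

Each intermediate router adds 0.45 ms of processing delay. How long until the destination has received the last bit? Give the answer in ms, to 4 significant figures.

48.27 ms

L = 250 × 8 = 2000 bits.
Transmission delays (L/R per hop): 0.000235294, 0.00246914, 0.00625 ms; sum = 0.00895443 ms.
Propagation delays (d/s per hop): 21.9598, 7.8534, 17.55 ms; sum = 47.3632 ms.
Processing at 2 router(s): 2 × 0.45 ms = 0.9 ms.
End-to-end = 48.27 ms.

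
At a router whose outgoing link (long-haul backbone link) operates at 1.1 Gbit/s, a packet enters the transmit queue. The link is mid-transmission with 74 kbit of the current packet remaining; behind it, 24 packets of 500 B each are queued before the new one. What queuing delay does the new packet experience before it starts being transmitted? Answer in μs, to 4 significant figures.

154.5 μs

Each queued packet: L/R = 4000/1100000000 = 3.63636 μs.
24 queued → 87.2727 μs.
Plus remaining 74000 bits of current packet: 67.2727 μs.
Queuing delay = 154.5 μs.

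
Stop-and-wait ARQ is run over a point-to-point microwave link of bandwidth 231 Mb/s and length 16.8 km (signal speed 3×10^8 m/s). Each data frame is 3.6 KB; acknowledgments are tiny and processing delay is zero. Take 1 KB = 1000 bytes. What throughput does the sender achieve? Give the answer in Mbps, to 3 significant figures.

122 Mbps

t_tx = L/R = 28800/231000000 = 0.000124675 s.
t_prop = 16800/300000000 = 5.6e-05 s; RTT = 0.000112 s.
Cycle = t_tx + RTT = 0.000236675 s.
Throughput = L / cycle = 28800 / 0.000236675 = 122 Mbps.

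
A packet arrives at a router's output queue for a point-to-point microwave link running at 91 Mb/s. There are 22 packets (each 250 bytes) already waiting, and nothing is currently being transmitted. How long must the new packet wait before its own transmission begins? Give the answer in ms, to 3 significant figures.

0.484 ms

Each queued packet: L/R = 2000/91000000 = 0.021978 ms.
22 queued → 0.483516 ms.
Queuing delay = 0.484 ms.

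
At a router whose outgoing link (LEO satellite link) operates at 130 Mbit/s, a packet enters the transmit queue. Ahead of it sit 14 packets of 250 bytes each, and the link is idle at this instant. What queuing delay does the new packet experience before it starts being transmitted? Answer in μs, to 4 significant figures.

Each queued packet: L/R = 2000/130000000 = 15.3846 μs.
14 queued → 215.385 μs.
Queuing delay = 215.4 μs.

215.4 μs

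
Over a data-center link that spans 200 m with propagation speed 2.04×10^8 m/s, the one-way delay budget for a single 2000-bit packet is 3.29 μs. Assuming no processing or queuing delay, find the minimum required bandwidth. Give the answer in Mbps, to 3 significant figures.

Propagation delay = 200 / 204000000 = 0.980392 μs.
Transmission budget = 3.29 − 0.980392 = 2.30961 μs.
R ≥ L / t_tx = 2000 bits / 2.30961e-06 s = 866 Mbps.

866 Mbps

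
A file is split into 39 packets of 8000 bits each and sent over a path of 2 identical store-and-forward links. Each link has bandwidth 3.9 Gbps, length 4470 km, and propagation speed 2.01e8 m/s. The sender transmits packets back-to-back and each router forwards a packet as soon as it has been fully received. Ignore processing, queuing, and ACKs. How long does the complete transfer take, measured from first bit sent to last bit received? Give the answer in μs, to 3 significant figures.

44600 μs

Per-hop transmission t_tx = L/R = 8000/3900000000 = 2.05128 μs.
Per-hop propagation t_prop = 4470000/2.01e+08 = 22238.8 μs.
Pipeline fill: first packet needs 2·t_tx to clear all hops; remaining 38 packets each add one t_tx.
Total = (2+39-1)·t_tx + 2·t_prop = 40·2.05128 + 2·22238.8 = 44600 μs.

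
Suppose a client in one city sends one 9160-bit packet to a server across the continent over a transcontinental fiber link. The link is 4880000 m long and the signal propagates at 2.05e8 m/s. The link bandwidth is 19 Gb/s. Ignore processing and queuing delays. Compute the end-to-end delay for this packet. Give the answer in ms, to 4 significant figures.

23.81 ms

Transmission delay = L/R = 9160 / 19000000000 = 0.000482105 ms.
Propagation delay = d/s = 4880000 m / 2.05e+08 m/s = 23.8049 ms.
Total = 23.81 ms.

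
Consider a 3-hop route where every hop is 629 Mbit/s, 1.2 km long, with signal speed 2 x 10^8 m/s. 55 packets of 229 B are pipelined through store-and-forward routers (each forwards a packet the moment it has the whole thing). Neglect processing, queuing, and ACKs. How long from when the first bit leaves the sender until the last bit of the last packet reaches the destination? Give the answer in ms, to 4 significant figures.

0.1840 ms

Per-hop transmission t_tx = L/R = 1832/629000000 = 0.00291256 ms.
Per-hop propagation t_prop = 1200/200000000 = 0.006 ms.
Pipeline fill: first packet needs 3·t_tx to clear all hops; remaining 54 packets each add one t_tx.
Total = (3+55-1)·t_tx + 3·t_prop = 57·0.00291256 + 3·0.006 = 0.1840 ms.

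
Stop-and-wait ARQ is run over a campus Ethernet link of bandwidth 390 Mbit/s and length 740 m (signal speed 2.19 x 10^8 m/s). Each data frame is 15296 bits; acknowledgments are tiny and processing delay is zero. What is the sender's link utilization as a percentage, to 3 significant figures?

t_tx = L/R = 15296/390000000 = 3.92205e-05 s.
t_prop = 740/219000000 = 3.379e-06 s; RTT = 6.75799e-06 s.
Cycle = t_tx + RTT = 4.59785e-05 s.
Utilization = t_tx / cycle = 3.92205e-05/4.59785e-05 = 85.3 %.

85.3 %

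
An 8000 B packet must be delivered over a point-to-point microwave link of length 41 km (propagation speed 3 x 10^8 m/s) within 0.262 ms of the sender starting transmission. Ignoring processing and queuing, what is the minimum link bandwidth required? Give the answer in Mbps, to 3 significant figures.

L = 64000 bits.
Propagation delay = 41000 / 300000000 = 0.136667 ms.
Transmission budget = 0.262 − 0.136667 = 0.125333 ms.
R ≥ L / t_tx = 64000 bits / 0.000125333 s = 511 Mbps.

511 Mbps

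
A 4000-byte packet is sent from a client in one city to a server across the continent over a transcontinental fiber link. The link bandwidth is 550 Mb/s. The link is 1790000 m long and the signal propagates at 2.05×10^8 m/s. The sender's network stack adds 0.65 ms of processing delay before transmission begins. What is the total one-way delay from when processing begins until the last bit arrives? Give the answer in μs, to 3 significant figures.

L = 4000 × 8 = 32000 bits.
Transmission delay = L/R = 32000 / 550000000 = 58.1818 μs.
Propagation delay = d/s = 1790000 m / 2.05e+08 m/s = 8731.71 μs.
Plus processing delay 0.65 ms = 650 μs.
Total = 9440 μs.

9440 μs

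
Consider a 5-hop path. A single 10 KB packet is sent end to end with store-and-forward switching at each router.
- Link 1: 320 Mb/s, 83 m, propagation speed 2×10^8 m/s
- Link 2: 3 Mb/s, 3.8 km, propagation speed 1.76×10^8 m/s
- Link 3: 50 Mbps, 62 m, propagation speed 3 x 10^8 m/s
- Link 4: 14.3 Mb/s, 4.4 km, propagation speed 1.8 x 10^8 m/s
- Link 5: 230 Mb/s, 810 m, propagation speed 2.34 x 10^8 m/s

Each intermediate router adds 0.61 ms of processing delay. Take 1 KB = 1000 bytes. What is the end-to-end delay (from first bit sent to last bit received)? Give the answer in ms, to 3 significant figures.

36.9 ms

L = 80000 bits.
Transmission delays (L/R per hop): 0.25, 26.6667, 1.6, 5.59441, 0.347826 ms; sum = 34.4589 ms.
Propagation delays (d/s per hop): 0.000415, 0.0215909, 0.000206667, 0.0244444, 0.00346154 ms; sum = 0.0501186 ms.
Processing at 4 router(s): 4 × 0.61 ms = 2.44 ms.
End-to-end = 36.9 ms.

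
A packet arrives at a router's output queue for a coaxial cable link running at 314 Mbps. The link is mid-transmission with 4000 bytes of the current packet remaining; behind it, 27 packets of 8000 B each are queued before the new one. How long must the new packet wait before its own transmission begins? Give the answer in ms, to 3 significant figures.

Each queued packet: L/R = 64000/314000000 = 0.203822 ms.
27 queued → 5.50318 ms.
Plus remaining 32000 bits of current packet: 0.101911 ms.
Queuing delay = 5.61 ms.

5.61 ms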